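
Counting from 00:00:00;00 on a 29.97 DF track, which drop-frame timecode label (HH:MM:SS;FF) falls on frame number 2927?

Ten DF minutes hold 17982 frames, so frame 2927 lies in block 0 (frames 0–17981) with 2927 frames into that block.
The block's first minute is 1800 frames and the rest 1798 each; 2927 frames reaches minute 1, so 0 × 18 + 1 × 2 = 2 labels have been skipped so far.
Adding those back, label number 2927 + 2 = 2929 at 30 labels/s is 97 s + 19 f = 0 h 1 min 37 s frame 19, i.e. 00:01:37;19.

00:01:37;19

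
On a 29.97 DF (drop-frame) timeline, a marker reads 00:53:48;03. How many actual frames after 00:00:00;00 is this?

96747

Complete 10-minute blocks: 5, each 17982 frames → 89910.
Remaining 3 whole minutes in the current block: 1800 + 2 × 1798 = 5396 frames.
Within the current minute: 48 × 30 + 3 − 2 = 1441 (labels ;00/;01 skipped at this minute). Total = 89910 + 5396 + 1441 = 96747.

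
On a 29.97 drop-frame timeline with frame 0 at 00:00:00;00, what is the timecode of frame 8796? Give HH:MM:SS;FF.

00:04:53;14

Ten DF minutes hold 17982 frames, so frame 8796 lies in block 0 (frames 0–17981) with 8796 frames into that block.
The block's first minute is 1800 frames and the rest 1798 each; 8796 frames reaches minute 4, so 0 × 18 + 4 × 2 = 8 labels have been skipped so far.
Adding those back, label number 8796 + 8 = 8804 at 30 labels/s is 293 s + 14 f = 0 h 4 min 53 s frame 14, i.e. 00:04:53;14.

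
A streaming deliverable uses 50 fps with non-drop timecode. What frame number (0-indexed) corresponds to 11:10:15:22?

frame 2010772

Total seconds to the label: (11 × 3600 + 10 × 60 + 15) = 40215.
Frame index = 40215 × 50 + 22 = 2010772.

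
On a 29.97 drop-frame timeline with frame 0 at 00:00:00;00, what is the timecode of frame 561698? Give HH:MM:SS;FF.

Ten DF minutes hold 17982 frames, so frame 561698 lies in block 31 (frames 557442–575423) with 4256 frames into that block.
The block's first minute is 1800 frames and the rest 1798 each; 4256 frames reaches minute 2, so 31 × 18 + 2 × 2 = 562 labels have been skipped so far.
Adding those back, label number 561698 + 562 = 562260 at 30 labels/s is 18742 s + 0 f = 5 h 12 min 22 s frame 0, i.e. 05:12:22;00.

05:12:22;00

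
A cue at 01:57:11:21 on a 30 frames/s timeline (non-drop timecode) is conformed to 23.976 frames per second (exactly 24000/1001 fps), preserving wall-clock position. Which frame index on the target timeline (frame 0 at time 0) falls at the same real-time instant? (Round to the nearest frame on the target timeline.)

frame 168592

Source frame index: (1×3600 + 57×60 + 11) × 30 + 21 = 210951.
Real time: 210951 / (30) = 70317/10 s.
Target frame: (70317/10) × (24000/1001) = 12981600/77 ≈ 168592.208 → 168592.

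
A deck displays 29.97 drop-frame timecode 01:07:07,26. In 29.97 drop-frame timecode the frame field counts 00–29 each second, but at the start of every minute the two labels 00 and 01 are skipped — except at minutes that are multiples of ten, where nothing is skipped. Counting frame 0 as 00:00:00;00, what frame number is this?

Complete 10-minute blocks: 6, each 17982 frames → 107892.
Remaining 7 whole minutes in the current block: 1800 + 6 × 1798 = 12588 frames.
Within the current minute: 7 × 30 + 26 − 2 = 234 (labels ;00/;01 skipped at this minute). Total = 107892 + 12588 + 234 = 120714.

120714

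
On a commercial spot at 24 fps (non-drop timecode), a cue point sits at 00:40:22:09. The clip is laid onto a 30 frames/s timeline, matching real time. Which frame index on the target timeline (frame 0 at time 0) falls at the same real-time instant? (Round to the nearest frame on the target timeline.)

frame 72671

Source frame index: (0×3600 + 40×60 + 22) × 24 + 9 = 58137.
Real time: 58137 / (24) = 19379/8 s.
Target frame: (19379/8) × (30) = 290685/4 ≈ 72671.250 → 72671.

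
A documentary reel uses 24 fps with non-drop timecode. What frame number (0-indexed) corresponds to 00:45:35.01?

Total seconds to the label: (0 × 3600 + 45 × 60 + 35) = 2735.
Frame index = 2735 × 24 + 1 = 65641.

65641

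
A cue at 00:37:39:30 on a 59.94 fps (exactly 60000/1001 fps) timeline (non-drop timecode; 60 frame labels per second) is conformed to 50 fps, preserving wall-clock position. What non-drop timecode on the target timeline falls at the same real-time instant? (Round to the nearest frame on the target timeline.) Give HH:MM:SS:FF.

00:37:41:38

Source frame index: (0×3600 + 37×60 + 39) × 60 + 30 = 135570.
Real time: 135570 / (60000/1001) = 4523519/2000 s.
Target frame: (4523519/2000) × (50) = 4523519/40 ≈ 113087.975 → 113088.
At 50 labels/s: frame 113088 → 00:37:41:38.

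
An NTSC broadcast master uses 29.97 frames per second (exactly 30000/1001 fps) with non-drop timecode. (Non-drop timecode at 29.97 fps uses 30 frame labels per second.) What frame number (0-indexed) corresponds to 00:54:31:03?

Total seconds to the label: (0 × 3600 + 54 × 60 + 31) = 3271.
Frame index = 3271 × 30 + 3 = 98133.

98133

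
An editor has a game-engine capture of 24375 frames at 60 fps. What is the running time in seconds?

Running time = 24375 / (60) = 406.25 s.

406.25 seconds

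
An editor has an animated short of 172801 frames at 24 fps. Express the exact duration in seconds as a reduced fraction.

172801/24 seconds

Running time = 172801 ÷ (24) = 172801 × 1/24 = 172801/24 s.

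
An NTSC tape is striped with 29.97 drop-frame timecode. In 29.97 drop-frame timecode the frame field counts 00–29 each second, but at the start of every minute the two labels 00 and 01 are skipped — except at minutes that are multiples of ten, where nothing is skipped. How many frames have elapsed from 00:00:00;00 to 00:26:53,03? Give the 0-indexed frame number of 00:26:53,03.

As if non-drop at 30 labels/s: (0 × 3600 + 26 × 60 + 53) × 30 + 3 = 48393.
Minute boundaries passed: 26; those not divisible by 10: 26 − 2 = 24; dropped labels = 2 × 24 = 48.
Actual frame index = 48393 − 48 = 48345.

48345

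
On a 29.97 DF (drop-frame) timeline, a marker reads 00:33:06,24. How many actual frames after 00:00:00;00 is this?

59544

As if non-drop at 30 labels/s: (0 × 3600 + 33 × 60 + 6) × 30 + 24 = 59604.
Minute boundaries passed: 33; those not divisible by 10: 33 − 3 = 30; dropped labels = 2 × 30 = 60.
Actual frame index = 59604 − 60 = 59544.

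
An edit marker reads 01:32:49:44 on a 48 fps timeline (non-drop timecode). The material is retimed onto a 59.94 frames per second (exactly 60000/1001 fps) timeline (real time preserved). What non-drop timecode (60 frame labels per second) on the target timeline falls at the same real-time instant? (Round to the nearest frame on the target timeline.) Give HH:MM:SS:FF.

01:32:44:21

Source frame index: (1×3600 + 32×60 + 49) × 48 + 44 = 267356.
Real time: 267356 / (48) = 66839/12 s.
Target frame: (66839/12) × (60000/1001) = 334195000/1001 ≈ 333861.139 → 333861.
At 60 labels/s: frame 333861 → 01:32:44:21.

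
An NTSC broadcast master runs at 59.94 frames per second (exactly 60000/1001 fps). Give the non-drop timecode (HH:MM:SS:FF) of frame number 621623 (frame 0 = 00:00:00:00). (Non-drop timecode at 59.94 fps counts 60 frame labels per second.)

02:52:40:23

621623 ÷ 60 = 10360 full seconds, remainder 23 frames.
10360 s = 2 h 52 min 40 s.
Timecode: 02:52:40:23.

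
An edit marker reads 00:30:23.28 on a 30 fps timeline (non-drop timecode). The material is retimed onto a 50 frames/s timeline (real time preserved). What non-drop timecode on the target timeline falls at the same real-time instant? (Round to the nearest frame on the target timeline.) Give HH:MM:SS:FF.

Source frame index: (0×3600 + 30×60 + 23) × 30 + 28 = 54718.
Real time: 54718 / (30) = 27359/15 s.
Target frame: (27359/15) × (50) = 273590/3 ≈ 91196.667 → 91197.
At 50 labels/s: frame 91197 → 00:30:23:47.

00:30:23:47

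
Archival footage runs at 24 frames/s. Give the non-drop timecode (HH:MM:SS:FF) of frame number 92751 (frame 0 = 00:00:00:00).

01:04:24:15

92751 ÷ 24 = 3864 full seconds, remainder 15 frames.
3864 s = 1 h 4 min 24 s.
Timecode: 01:04:24:15.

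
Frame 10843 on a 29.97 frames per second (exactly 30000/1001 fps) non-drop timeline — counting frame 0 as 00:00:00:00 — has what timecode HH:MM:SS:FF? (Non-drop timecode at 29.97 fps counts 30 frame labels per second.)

00:06:01:13

10843 ÷ 30 = 361 full seconds, remainder 13 frames.
361 s = 0 h 6 min 1 s.
Timecode: 00:06:01:13.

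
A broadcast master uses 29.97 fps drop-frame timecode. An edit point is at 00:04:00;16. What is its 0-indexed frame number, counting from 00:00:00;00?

Complete 10-minute blocks: 0, each 17982 frames → 0.
Remaining 4 whole minutes in the current block: 1800 + 3 × 1798 = 7194 frames.
Within the current minute: 0 × 30 + 16 − 2 = 14 (labels ;00/;01 skipped at this minute). Total = 0 + 7194 + 14 = 7208.

7208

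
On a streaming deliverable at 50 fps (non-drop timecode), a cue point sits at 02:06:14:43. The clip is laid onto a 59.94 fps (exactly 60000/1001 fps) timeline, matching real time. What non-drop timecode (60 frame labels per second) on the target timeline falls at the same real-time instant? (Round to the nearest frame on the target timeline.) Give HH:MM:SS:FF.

02:06:07:18

Source frame index: (2×3600 + 6×60 + 14) × 50 + 43 = 378743.
Real time: 378743 / (50) = 378743/50 s.
Target frame: (378743/50) × (60000/1001) = 454491600/1001 ≈ 454037.562 → 454038.
At 60 labels/s: frame 454038 → 02:06:07:18.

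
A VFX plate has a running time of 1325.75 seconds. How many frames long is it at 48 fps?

Frames = 1325.75 × 48 = 63636.

63636 frames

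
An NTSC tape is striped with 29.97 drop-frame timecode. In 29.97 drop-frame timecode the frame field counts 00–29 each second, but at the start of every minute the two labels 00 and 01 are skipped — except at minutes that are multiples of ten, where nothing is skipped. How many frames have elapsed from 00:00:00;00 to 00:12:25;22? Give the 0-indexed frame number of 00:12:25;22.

Complete 10-minute blocks: 1, each 17982 frames → 17982.
Remaining 2 whole minutes in the current block: 1800 + 1 × 1798 = 3598 frames.
Within the current minute: 25 × 30 + 22 − 2 = 770 (labels ;00/;01 skipped at this minute). Total = 17982 + 3598 + 770 = 22350.

22350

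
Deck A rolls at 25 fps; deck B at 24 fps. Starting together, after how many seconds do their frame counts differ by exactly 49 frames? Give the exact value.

49 seconds

The gap grows by |24 − 25| = 1 frame per second.
Time for a 49-frame gap: 49 ÷ (1) = 49 s.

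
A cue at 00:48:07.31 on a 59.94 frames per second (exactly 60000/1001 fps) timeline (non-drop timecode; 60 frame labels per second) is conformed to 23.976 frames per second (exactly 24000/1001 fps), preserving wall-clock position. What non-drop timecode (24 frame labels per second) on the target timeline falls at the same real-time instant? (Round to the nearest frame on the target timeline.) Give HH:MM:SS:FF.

00:48:07:12

Source frame index: (0×3600 + 48×60 + 7) × 60 + 31 = 173251.
Real time: 173251 / (60000/1001) = 173424251/60000 s.
Target frame: (173424251/60000) × (24000/1001) = 346502/5 ≈ 69300.400 → 69300.
At 24 labels/s: frame 69300 → 00:48:07:12.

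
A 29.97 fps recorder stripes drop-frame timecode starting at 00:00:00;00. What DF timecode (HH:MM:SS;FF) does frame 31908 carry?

00:17:44;20

Ten DF minutes hold 17982 frames, so frame 31908 lies in block 1 (frames 17982–35963) with 13926 frames into that block.
The block's first minute is 1800 frames and the rest 1798 each; 13926 frames reaches minute 7, so 1 × 18 + 7 × 2 = 32 labels have been skipped so far.
Adding those back, label number 31908 + 32 = 31940 at 30 labels/s is 1064 s + 20 f = 0 h 17 min 44 s frame 20, i.e. 00:17:44;20.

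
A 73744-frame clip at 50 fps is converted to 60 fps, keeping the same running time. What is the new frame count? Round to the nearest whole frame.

Frames at target rate = 73744 × (60) / (50) = 442464/5 ≈ 88492.800.
Nearest whole frame: 88493.

88493 frames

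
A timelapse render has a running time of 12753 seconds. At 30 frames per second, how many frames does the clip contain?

382590 frames

Frames = 12753 × 30 = 382590.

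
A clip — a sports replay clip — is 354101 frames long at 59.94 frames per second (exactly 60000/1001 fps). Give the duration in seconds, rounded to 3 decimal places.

Running time = 354101 × 1001/60000 = 354455101/60000 s ≈ 5907.585 s.

5907.585 seconds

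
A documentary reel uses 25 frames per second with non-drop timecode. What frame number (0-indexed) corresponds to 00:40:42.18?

Total seconds to the label: (0 × 3600 + 40 × 60 + 42) = 2442.
Frame index = 2442 × 25 + 18 = 61068.

61068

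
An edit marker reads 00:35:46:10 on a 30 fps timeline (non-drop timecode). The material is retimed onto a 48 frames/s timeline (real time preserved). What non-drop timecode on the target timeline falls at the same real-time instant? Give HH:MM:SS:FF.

Source frame index: (0×3600 + 35×60 + 46) × 30 + 10 = 64390.
Real time: 64390 / (30) = 6439/3 s.
Target frame: (6439/3) × (48) = 103024.
At 48 labels/s: frame 103024 → 00:35:46:16.

00:35:46:16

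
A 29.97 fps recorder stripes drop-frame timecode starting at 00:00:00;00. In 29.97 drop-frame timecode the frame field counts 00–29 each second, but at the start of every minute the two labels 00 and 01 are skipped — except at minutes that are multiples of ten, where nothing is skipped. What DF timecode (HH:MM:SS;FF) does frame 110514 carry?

01:01:27;14

Each 10-minute DF block holds 10 × 60 × 30 − 9 × 2 = 17982 frames. 110514 ÷ 17982 → 6 full blocks, remainder 2622.
Within the partial block the first minute is 1800 frames and each further minute 1798, so 1 further minute boundary passed. Total skipped labels = 18 × 6 + 2 × 1 = 110.
Non-drop label index = 110514 + 110 = 110624; at 30 labels/s that is 01:01:27:14, i.e. DF 01:01:27;14.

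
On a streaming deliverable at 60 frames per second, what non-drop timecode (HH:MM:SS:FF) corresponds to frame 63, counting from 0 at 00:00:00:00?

00:00:01:03

63 ÷ 60 = 1 full seconds, remainder 3 frames.
1 s = 0 h 0 min 1 s.
Timecode: 00:00:01:03.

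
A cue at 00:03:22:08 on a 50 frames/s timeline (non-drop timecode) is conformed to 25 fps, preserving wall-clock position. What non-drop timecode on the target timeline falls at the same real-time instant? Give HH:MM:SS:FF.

00:03:22:04

Source frame index: (0×3600 + 3×60 + 22) × 50 + 8 = 10108.
Real time: 10108 / (50) = 5054/25 s.
Target frame: (5054/25) × (25) = 5054.
At 25 labels/s: frame 5054 → 00:03:22:04.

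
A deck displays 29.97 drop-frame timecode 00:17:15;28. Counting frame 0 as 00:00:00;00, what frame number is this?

Complete 10-minute blocks: 1, each 17982 frames → 17982.
Remaining 7 whole minutes in the current block: 1800 + 6 × 1798 = 12588 frames.
Within the current minute: 15 × 30 + 28 − 2 = 476 (labels ;00/;01 skipped at this minute). Total = 17982 + 12588 + 476 = 31046.

31046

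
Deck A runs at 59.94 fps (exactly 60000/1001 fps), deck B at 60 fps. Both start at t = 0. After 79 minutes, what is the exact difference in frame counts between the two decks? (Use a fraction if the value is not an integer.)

79 min = 4740 s.
A emits 60000/1001 × 4740 = 284400000/1001 frames; B emits 60 × 4740 = 284400.
Difference = 284400/1001 frames (≈ 284.1159); B is ahead of A.

284400/1001 frames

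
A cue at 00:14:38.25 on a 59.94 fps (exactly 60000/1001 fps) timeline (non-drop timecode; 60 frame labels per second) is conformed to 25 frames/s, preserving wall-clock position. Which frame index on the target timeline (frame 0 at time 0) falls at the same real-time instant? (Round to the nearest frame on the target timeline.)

frame 21982

Source frame index: (0×3600 + 14×60 + 38) × 60 + 25 = 52705.
Real time: 52705 / (60000/1001) = 10551541/12000 s.
Target frame: (10551541/12000) × (25) = 10551541/480 ≈ 21982.377 → 21982.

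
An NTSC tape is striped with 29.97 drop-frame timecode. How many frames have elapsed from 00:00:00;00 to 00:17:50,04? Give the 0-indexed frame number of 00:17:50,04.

32072

Complete 10-minute blocks: 1, each 17982 frames → 17982.
Remaining 7 whole minutes in the current block: 1800 + 6 × 1798 = 12588 frames.
Within the current minute: 50 × 30 + 4 − 2 = 1502 (labels ;00/;01 skipped at this minute). Total = 17982 + 12588 + 1502 = 32072.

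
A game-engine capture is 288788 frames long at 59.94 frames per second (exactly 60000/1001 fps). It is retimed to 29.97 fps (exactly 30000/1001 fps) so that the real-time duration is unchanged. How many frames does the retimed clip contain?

Frames at target rate = 288788 × (30000/1001) / (60000/1001) = 144394.

144394 frames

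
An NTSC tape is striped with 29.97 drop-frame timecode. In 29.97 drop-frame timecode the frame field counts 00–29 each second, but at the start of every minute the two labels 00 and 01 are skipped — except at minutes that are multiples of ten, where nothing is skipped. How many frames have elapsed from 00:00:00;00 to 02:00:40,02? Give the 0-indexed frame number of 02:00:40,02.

216986

As if non-drop at 30 labels/s: (2 × 3600 + 0 × 60 + 40) × 30 + 2 = 217202.
Minute boundaries passed: 120; those not divisible by 10: 120 − 12 = 108; dropped labels = 2 × 108 = 216.
Actual frame index = 217202 − 216 = 216986.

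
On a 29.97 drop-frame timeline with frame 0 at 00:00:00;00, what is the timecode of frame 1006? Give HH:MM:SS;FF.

Each 10-minute DF block holds 10 × 60 × 30 − 9 × 2 = 17982 frames. 1006 ÷ 17982 → 0 full blocks, remainder 1006.
Within the partial block the first minute is 1800 frames and each further minute 1798, so 0 further minute boundaries passed. Total skipped labels = 18 × 0 + 2 × 0 = 0.
Non-drop label index = 1006 + 0 = 1006; at 30 labels/s that is 00:00:33:16, i.e. DF 00:00:33;16.

00:00:33;16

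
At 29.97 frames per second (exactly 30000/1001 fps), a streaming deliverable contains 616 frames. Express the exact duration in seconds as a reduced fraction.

77077/3750 seconds

Running time = 616 ÷ (30000/1001) = 616 × 1001/30000 = 77077/3750 s.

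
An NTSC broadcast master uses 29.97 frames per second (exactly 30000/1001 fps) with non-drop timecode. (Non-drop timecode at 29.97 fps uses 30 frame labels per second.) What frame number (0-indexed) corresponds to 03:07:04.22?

Total seconds to the label: (3 × 3600 + 7 × 60 + 4) = 11224.
Frame index = 11224 × 30 + 22 = 336742.

frame 336742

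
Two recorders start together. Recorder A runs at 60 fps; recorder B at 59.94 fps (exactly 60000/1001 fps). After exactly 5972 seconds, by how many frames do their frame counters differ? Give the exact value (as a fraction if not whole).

A emits 60 × 5972 = 358320 frames; B emits 60000/1001 × 5972 = 358320000/1001.
Difference = 358320/1001 frames (≈ 357.9620); B is behind A.

358320/1001 frames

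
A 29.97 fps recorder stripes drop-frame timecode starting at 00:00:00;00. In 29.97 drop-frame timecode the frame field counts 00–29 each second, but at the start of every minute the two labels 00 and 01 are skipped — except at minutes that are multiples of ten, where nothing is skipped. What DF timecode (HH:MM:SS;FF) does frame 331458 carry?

Each 10-minute DF block holds 10 × 60 × 30 − 9 × 2 = 17982 frames. 331458 ÷ 17982 → 18 full blocks, remainder 7782.
Within the partial block the first minute is 1800 frames and each further minute 1798, so 4 further minute boundaries passed. Total skipped labels = 18 × 18 + 2 × 4 = 332.
Non-drop label index = 331458 + 332 = 331790; at 30 labels/s that is 03:04:19:20, i.e. DF 03:04:19;20.

03:04:19;20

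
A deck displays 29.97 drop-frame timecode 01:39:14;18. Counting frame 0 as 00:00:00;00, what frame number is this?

Complete 10-minute blocks: 9, each 17982 frames → 161838.
Remaining 9 whole minutes in the current block: 1800 + 8 × 1798 = 16184 frames.
Within the current minute: 14 × 30 + 18 − 2 = 436 (labels ;00/;01 skipped at this minute). Total = 161838 + 16184 + 436 = 178458.

178458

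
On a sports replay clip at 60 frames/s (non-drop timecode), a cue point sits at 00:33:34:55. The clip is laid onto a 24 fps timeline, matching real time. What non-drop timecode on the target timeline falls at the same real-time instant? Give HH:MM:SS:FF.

Source frame index: (0×3600 + 33×60 + 34) × 60 + 55 = 120895.
Real time: 120895 / (60) = 24179/12 s.
Target frame: (24179/12) × (24) = 48358.
At 24 labels/s: frame 48358 → 00:33:34:22.

00:33:34:22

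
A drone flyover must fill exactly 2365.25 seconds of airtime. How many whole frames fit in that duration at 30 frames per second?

Frames = 2365.25 × 30 = 141915/2 ≈ 70957.5000.
Complete frames: 70957.

70957 frames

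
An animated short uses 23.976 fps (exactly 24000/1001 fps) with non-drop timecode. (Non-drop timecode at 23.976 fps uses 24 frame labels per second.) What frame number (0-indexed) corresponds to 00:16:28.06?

Total seconds to the label: (0 × 3600 + 16 × 60 + 28) = 988.
Frame index = 988 × 24 + 6 = 23718.

23718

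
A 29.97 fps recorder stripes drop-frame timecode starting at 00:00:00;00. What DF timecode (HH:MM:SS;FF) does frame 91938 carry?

00:51:07;20

Ten DF minutes hold 17982 frames, so frame 91938 lies in block 5 (frames 89910–107891) with 2028 frames into that block.
The block's first minute is 1800 frames and the rest 1798 each; 2028 frames reaches minute 1, so 5 × 18 + 1 × 2 = 92 labels have been skipped so far.
Adding those back, label number 91938 + 92 = 92030 at 30 labels/s is 3067 s + 20 f = 0 h 51 min 7 s frame 20, i.e. 00:51:07;20.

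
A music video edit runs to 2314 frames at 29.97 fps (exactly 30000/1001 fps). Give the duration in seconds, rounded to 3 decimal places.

77.210 seconds

Running time = 2314 × 1001/30000 = 1158157/15000 s ≈ 77.210 s.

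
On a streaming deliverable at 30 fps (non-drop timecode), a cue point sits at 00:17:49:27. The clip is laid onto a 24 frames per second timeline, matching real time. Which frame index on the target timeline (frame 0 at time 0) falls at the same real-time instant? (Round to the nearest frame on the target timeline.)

frame 25678

Source frame index: (0×3600 + 17×60 + 49) × 30 + 27 = 32097.
Real time: 32097 / (30) = 10699/10 s.
Target frame: (10699/10) × (24) = 128388/5 ≈ 25677.600 → 25678.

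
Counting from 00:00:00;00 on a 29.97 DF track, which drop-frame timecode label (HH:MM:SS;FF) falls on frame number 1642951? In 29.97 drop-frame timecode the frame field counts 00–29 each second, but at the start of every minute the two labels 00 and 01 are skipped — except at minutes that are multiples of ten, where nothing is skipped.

Ten DF minutes hold 17982 frames, so frame 1642951 lies in block 91 (frames 1636362–1654343) with 6589 frames into that block.
The block's first minute is 1800 frames and the rest 1798 each; 6589 frames reaches minute 3, so 91 × 18 + 3 × 2 = 1644 labels have been skipped so far.
Adding those back, label number 1642951 + 1644 = 1644595 at 30 labels/s is 54819 s + 25 f = 15 h 13 min 39 s frame 25, i.e. 15:13:39;25.

15:13:39;25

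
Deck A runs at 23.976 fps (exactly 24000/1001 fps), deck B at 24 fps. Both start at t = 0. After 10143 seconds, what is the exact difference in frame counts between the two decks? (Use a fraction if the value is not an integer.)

A emits 24000/1001 × 10143 = 34776000/143 frames; B emits 24 × 10143 = 243432.
Difference = 34776/143 frames (≈ 243.1888); B is ahead of A.

34776/143 frames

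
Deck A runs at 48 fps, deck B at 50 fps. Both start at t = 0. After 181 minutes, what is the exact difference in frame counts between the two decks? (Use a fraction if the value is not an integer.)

181 min = 10860 s.
A emits 48 × 10860 = 521280 frames; B emits 50 × 10860 = 543000.
Difference = 21720 frames; B is ahead of A.

21720 frames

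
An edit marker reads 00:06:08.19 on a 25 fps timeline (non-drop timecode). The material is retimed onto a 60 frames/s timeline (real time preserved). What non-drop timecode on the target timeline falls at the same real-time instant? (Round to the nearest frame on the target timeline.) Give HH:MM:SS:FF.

00:06:08:46

Source frame index: (0×3600 + 6×60 + 8) × 25 + 19 = 9219.
Real time: 9219 / (25) = 9219/25 s.
Target frame: (9219/25) × (60) = 110628/5 ≈ 22125.600 → 22126.
At 60 labels/s: frame 22126 → 00:06:08:46.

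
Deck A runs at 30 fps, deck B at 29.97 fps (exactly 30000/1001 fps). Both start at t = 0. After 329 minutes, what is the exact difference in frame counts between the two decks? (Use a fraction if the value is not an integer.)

84600/143 frames

329 min = 19740 s.
A emits 30 × 19740 = 592200 frames; B emits 30000/1001 × 19740 = 84600000/143.
Difference = 84600/143 frames (≈ 591.6084); B is behind A.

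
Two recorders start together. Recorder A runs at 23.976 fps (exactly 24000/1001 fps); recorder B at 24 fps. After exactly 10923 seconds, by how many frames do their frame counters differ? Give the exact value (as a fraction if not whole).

23832/91 frames

A emits 24000/1001 × 10923 = 23832000/91 frames; B emits 24 × 10923 = 262152.
Difference = 23832/91 frames (≈ 261.8901); B is ahead of A.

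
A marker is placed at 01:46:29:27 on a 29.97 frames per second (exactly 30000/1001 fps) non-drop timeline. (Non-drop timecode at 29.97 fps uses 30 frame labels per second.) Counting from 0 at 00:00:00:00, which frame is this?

Total seconds to the label: (1 × 3600 + 46 × 60 + 29) = 6389.
Frame index = 6389 × 30 + 27 = 191697.

191697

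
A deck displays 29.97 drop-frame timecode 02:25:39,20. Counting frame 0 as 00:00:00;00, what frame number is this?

Complete 10-minute blocks: 14, each 17982 frames → 251748.
Remaining 5 whole minutes in the current block: 1800 + 4 × 1798 = 8992 frames.
Within the current minute: 39 × 30 + 20 − 2 = 1188 (labels ;00/;01 skipped at this minute). Total = 251748 + 8992 + 1188 = 261928.

261928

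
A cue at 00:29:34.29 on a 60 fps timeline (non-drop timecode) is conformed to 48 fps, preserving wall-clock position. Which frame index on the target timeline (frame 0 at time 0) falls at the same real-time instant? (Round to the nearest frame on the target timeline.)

frame 85175

Source frame index: (0×3600 + 29×60 + 34) × 60 + 29 = 106469.
Real time: 106469 / (60) = 106469/60 s.
Target frame: (106469/60) × (48) = 425876/5 ≈ 85175.200 → 85175.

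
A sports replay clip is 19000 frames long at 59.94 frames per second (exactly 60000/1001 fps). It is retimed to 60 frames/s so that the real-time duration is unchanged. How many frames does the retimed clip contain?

Target frames = source frames × (target rate / source rate) = 19000 × (60)/(60000/1001) = 19000 × 1001/1000 = 19019.

19019 frames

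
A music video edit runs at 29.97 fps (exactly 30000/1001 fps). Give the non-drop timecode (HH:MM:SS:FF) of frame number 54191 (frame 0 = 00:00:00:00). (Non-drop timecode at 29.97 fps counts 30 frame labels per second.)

54191 ÷ 30 = 1806 full seconds, remainder 11 frames.
1806 s = 0 h 30 min 6 s.
Timecode: 00:30:06:11.

00:30:06:11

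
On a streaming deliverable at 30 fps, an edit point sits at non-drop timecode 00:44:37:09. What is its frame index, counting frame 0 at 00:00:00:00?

80319

Total seconds to the label: (0 × 3600 + 44 × 60 + 37) = 2677.
Frame index = 2677 × 30 + 9 = 80319.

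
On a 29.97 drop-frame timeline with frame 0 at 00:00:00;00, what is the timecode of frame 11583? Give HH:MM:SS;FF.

00:06:26;15

Ten DF minutes hold 17982 frames, so frame 11583 lies in block 0 (frames 0–17981) with 11583 frames into that block.
The block's first minute is 1800 frames and the rest 1798 each; 11583 frames reaches minute 6, so 0 × 18 + 6 × 2 = 12 labels have been skipped so far.
Adding those back, label number 11583 + 12 = 11595 at 30 labels/s is 386 s + 15 f = 0 h 6 min 26 s frame 15, i.e. 00:06:26;15.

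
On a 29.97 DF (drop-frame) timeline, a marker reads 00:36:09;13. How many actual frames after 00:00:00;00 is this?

65017

As if non-drop at 30 labels/s: (0 × 3600 + 36 × 60 + 9) × 30 + 13 = 65083.
Minute boundaries passed: 36; those not divisible by 10: 36 − 3 = 33; dropped labels = 2 × 33 = 66.
Actual frame index = 65083 − 66 = 65017.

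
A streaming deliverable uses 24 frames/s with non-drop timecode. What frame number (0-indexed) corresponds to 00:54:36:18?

frame 78642

Total seconds to the label: (0 × 3600 + 54 × 60 + 36) = 3276.
Frame index = 3276 × 24 + 18 = 78642.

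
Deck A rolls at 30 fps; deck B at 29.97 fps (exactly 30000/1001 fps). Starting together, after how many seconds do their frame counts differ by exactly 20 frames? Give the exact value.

The gap grows by |30000/1001 − 30| = 30/1001 frames per second.
Time for a 20-frame gap: 20 ÷ (30/1001) = 2002/3 s.

2002/3 seconds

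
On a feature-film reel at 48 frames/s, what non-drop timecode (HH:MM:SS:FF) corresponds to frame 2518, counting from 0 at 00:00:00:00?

2518 ÷ 48 = 52 full seconds, remainder 22 frames.
52 s = 0 h 0 min 52 s.
Timecode: 00:00:52:22.

00:00:52:22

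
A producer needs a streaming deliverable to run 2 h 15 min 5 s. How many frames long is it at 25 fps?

2 h 15 min 5 s = 8105 s.
Frames = 8105 × 25 = 202625.

202625 frames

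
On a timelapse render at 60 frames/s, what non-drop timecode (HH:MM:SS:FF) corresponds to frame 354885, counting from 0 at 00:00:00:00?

354885 ÷ 60 = 5914 full seconds, remainder 45 frames.
5914 s = 1 h 38 min 34 s.
Timecode: 01:38:34:45.

01:38:34:45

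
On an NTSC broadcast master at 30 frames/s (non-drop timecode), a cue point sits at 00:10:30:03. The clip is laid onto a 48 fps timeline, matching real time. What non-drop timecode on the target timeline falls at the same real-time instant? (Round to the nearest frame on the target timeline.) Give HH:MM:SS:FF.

00:10:30:05

Source frame index: (0×3600 + 10×60 + 30) × 30 + 3 = 18903.
Real time: 18903 / (30) = 6301/10 s.
Target frame: (6301/10) × (48) = 151224/5 ≈ 30244.800 → 30245.
At 48 labels/s: frame 30245 → 00:10:30:05.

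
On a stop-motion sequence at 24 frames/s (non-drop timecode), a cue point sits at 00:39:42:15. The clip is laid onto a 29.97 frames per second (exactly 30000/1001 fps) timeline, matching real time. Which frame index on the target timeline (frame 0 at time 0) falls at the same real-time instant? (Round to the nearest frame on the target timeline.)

frame 71407

Source frame index: (0×3600 + 39×60 + 42) × 24 + 15 = 57183.
Real time: 57183 / (24) = 19061/8 s.
Target frame: (19061/8) × (30000/1001) = 10211250/143 ≈ 71407.343 → 71407.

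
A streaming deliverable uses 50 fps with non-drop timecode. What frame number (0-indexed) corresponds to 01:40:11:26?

Total seconds to the label: (1 × 3600 + 40 × 60 + 11) = 6011.
Frame index = 6011 × 50 + 26 = 300576.

frame 300576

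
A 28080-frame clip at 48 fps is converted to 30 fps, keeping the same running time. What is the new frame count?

Target frames = source frames × (target rate / source rate) = 28080 × (30)/(48) = 28080 × 5/8 = 17550.

17550 frames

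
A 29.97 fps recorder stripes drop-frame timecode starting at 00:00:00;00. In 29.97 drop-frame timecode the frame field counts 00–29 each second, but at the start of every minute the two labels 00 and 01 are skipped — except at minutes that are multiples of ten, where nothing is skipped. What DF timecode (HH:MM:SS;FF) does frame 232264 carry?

02:09:09;28

Ten DF minutes hold 17982 frames, so frame 232264 lies in block 12 (frames 215784–233765) with 16480 frames into that block.
The block's first minute is 1800 frames and the rest 1798 each; 16480 frames reaches minute 9, so 12 × 18 + 9 × 2 = 234 labels have been skipped so far.
Adding those back, label number 232264 + 234 = 232498 at 30 labels/s is 7749 s + 28 f = 2 h 9 min 9 s frame 28, i.e. 02:09:09;28.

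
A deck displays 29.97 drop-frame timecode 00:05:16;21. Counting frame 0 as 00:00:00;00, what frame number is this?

As if non-drop at 30 labels/s: (0 × 3600 + 5 × 60 + 16) × 30 + 21 = 9501.
Minute boundaries passed: 5; those not divisible by 10: 5 − 0 = 5; dropped labels = 2 × 5 = 10.
Actual frame index = 9501 − 10 = 9491.

9491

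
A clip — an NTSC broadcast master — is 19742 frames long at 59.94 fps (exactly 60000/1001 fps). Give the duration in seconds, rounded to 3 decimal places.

329.362 seconds

Running time = 19742 × 1001/60000 = 9880871/30000 s ≈ 329.362 s.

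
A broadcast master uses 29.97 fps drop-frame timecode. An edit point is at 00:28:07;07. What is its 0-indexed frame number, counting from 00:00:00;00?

50565

As if non-drop at 30 labels/s: (0 × 3600 + 28 × 60 + 7) × 30 + 7 = 50617.
Minute boundaries passed: 28; those not divisible by 10: 28 − 2 = 26; dropped labels = 2 × 26 = 52.
Actual frame index = 50617 − 52 = 50565.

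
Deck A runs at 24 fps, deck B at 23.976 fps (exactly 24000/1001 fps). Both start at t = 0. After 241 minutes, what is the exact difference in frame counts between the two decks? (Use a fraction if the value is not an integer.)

347040/1001 frames

241 min = 14460 s.
A emits 24 × 14460 = 347040 frames; B emits 24000/1001 × 14460 = 347040000/1001.
Difference = 347040/1001 frames (≈ 346.6933); B is behind A.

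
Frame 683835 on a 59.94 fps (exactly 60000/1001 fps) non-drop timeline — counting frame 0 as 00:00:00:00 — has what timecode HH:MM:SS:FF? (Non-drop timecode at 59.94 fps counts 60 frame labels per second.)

683835 ÷ 60 = 11397 full seconds, remainder 15 frames.
11397 s = 3 h 9 min 57 s.
Timecode: 03:09:57:15.

03:09:57:15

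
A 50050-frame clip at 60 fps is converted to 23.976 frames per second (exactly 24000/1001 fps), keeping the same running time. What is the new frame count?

Target frames = source frames × (target rate / source rate) = 50050 × (24000/1001)/(60) = 50050 × 400/1001 = 20000.

20000 frames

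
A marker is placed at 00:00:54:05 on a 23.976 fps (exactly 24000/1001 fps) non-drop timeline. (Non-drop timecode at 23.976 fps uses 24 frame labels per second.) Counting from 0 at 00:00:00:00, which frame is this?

Total seconds to the label: (0 × 3600 + 0 × 60 + 54) = 54.
Frame index = 54 × 24 + 5 = 1301.

frame 1301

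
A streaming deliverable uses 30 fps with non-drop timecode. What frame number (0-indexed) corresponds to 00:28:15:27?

frame 50877

Total seconds to the label: (0 × 3600 + 28 × 60 + 15) = 1695.
Frame index = 1695 × 30 + 27 = 50877.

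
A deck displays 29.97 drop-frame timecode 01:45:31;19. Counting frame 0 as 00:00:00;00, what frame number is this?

Complete 10-minute blocks: 10, each 17982 frames → 179820.
Remaining 5 whole minutes in the current block: 1800 + 4 × 1798 = 8992 frames.
Within the current minute: 31 × 30 + 19 − 2 = 947 (labels ;00/;01 skipped at this minute). Total = 179820 + 8992 + 947 = 189759.

189759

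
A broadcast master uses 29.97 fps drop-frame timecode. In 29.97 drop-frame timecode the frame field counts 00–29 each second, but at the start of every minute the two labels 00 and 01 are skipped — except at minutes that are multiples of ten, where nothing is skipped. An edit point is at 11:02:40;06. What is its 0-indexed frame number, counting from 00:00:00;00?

1191614

As if non-drop at 30 labels/s: (11 × 3600 + 2 × 60 + 40) × 30 + 6 = 1192806.
Minute boundaries passed: 662; those not divisible by 10: 662 − 66 = 596; dropped labels = 2 × 596 = 1192.
Actual frame index = 1192806 − 1192 = 1191614.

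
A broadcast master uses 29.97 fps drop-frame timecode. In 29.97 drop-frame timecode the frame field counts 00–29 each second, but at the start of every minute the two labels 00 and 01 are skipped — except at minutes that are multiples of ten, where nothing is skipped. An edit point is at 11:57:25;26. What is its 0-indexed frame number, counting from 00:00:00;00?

As if non-drop at 30 labels/s: (11 × 3600 + 57 × 60 + 25) × 30 + 26 = 1291376.
Minute boundaries passed: 717; those not divisible by 10: 717 − 71 = 646; dropped labels = 2 × 646 = 1292.
Actual frame index = 1291376 − 1292 = 1290084.

1290084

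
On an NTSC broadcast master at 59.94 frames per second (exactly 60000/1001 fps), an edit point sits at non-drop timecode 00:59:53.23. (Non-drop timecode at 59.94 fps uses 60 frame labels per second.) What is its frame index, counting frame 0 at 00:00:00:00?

Total seconds to the label: (0 × 3600 + 59 × 60 + 53) = 3593.
Frame index = 3593 × 60 + 23 = 215603.

frame 215603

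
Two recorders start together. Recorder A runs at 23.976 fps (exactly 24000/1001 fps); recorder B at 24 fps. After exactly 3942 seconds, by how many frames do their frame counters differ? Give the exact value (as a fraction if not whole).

94608/1001 frames

A emits 24000/1001 × 3942 = 94608000/1001 frames; B emits 24 × 3942 = 94608.
Difference = 94608/1001 frames (≈ 94.5135); B is ahead of A.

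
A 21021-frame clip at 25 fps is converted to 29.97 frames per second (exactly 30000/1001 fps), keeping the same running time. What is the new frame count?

Target frames = source frames × (target rate / source rate) = 21021 × (30000/1001)/(25) = 21021 × 1200/1001 = 25200.

25200 frames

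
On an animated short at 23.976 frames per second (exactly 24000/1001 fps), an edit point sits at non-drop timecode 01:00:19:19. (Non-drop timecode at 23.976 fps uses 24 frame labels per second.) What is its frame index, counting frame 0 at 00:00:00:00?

frame 86875

Total seconds to the label: (1 × 3600 + 0 × 60 + 19) = 3619.
Frame index = 3619 × 24 + 19 = 86875.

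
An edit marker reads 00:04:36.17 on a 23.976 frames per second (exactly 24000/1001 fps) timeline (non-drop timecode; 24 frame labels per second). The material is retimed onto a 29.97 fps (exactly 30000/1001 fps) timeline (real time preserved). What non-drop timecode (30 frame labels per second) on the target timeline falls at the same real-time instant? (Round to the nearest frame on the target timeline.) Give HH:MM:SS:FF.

00:04:36:21

Source frame index: (0×3600 + 4×60 + 36) × 24 + 17 = 6641.
Real time: 6641 / (24000/1001) = 6647641/24000 s.
Target frame: (6647641/24000) × (30000/1001) = 33205/4 ≈ 8301.250 → 8301.
At 30 labels/s: frame 8301 → 00:04:36:21.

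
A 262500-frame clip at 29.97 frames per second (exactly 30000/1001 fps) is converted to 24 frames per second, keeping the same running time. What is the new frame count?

210210 frames

Target frames = source frames × (target rate / source rate) = 262500 × (24)/(30000/1001) = 262500 × 1001/1250 = 210210.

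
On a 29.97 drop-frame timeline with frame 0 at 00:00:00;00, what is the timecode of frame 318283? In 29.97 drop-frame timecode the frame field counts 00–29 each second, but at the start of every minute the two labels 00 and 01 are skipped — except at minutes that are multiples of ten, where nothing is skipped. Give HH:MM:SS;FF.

Each 10-minute DF block holds 10 × 60 × 30 − 9 × 2 = 17982 frames. 318283 ÷ 17982 → 17 full blocks, remainder 12589.
Within the partial block the first minute is 1800 frames and each further minute 1798, so 7 further minute boundaries passed. Total skipped labels = 18 × 17 + 2 × 7 = 320.
Non-drop label index = 318283 + 320 = 318603; at 30 labels/s that is 02:57:00:03, i.e. DF 02:57:00;03.

02:57:00;03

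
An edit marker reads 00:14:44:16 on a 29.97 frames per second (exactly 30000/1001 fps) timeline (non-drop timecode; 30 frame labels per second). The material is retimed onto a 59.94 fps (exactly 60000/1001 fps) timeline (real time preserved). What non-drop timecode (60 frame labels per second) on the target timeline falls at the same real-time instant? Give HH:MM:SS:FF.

Source frame index: (0×3600 + 14×60 + 44) × 30 + 16 = 26536.
Real time: 26536 / (30000/1001) = 3320317/3750 s.
Target frame: (3320317/3750) × (60000/1001) = 53072.
At 60 labels/s: frame 53072 → 00:14:44:32.

00:14:44:32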